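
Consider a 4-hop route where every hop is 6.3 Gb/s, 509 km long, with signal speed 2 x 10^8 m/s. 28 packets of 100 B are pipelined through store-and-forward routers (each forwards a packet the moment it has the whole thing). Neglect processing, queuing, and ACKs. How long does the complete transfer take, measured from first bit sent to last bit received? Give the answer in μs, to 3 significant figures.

10200 μs

Per-hop transmission t_tx = L/R = 800/6300000000 = 0.126984 μs.
Per-hop propagation t_prop = 509000/200000000 = 2545 μs.
Pipeline fill: first packet needs 4·t_tx to clear all hops; remaining 27 packets each add one t_tx.
Total = (4+28-1)·t_tx + 4·t_prop = 31·0.126984 + 4·2545 = 10200 μs.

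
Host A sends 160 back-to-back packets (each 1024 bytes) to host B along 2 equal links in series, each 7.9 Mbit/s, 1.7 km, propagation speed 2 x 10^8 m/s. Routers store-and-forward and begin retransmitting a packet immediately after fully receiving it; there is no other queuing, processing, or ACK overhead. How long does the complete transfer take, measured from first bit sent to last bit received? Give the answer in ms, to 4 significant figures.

Per-hop transmission t_tx = L/R = 8192/7900000 = 1.03696 ms.
Per-hop propagation t_prop = 1700/200000000 = 0.0085 ms.
Pipeline fill: first packet needs 2·t_tx to clear all hops; remaining 159 packets each add one t_tx.
Total = (2+160-1)·t_tx + 2·t_prop = 161·1.03696 + 2·0.0085 = 167.0 ms.

167.0 ms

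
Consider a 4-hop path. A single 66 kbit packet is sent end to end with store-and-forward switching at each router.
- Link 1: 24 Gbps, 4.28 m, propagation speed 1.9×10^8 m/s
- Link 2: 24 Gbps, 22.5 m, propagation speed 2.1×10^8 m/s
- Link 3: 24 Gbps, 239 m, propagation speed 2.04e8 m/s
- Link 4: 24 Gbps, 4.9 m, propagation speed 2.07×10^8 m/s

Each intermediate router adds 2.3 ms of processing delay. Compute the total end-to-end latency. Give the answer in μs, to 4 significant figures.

L = 66000 bits.
Transmission delay per hop = L/R = 66000/24000000000 = 2.75 μs; 4 hops → 11 μs.
Propagation delays (d/s per hop): 0.0225263, 0.107143, 1.17157, 0.0236715 μs; sum = 1.32491 μs.
Processing at 3 router(s): 3 × 2.3 ms = 6900 μs.
End-to-end = 6912 μs.

6912 μs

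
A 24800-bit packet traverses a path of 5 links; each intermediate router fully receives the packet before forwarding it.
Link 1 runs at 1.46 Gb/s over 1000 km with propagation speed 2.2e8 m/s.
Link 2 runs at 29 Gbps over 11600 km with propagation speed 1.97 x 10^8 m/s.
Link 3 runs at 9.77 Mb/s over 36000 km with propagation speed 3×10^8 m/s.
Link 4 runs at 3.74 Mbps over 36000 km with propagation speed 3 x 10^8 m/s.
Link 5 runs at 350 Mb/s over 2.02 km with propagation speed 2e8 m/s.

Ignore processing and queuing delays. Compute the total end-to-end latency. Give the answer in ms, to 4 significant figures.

312.7 ms

Transmission delays (L/R per hop): 0.0169863, 0.000855172, 2.53838, 6.63102, 0.0708571 ms; sum = 9.2581 ms.
Propagation delays (d/s per hop): 4.54545, 58.8832, 120, 120, 0.0101 ms; sum = 303.439 ms.
End-to-end = 312.7 ms.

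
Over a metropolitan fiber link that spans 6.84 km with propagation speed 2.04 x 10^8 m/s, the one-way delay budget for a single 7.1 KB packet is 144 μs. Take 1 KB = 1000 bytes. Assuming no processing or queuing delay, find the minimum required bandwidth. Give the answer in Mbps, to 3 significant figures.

L = 56800 bits.
Propagation delay = 6840 / 204000000 = 33.5294 μs.
Transmission budget = 144 − 33.5294 = 110.471 μs.
R ≥ L / t_tx = 56800 bits / 0.000110471 s = 514 Mbps.

514 Mbps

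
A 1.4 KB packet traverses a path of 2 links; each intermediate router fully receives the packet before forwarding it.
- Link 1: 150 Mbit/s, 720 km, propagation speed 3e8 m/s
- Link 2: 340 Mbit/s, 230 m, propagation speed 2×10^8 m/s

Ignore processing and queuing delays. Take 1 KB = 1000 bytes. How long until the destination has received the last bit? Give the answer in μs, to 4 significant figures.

L = 11200 bits.
Transmission delays (L/R per hop): 74.6667, 32.9412 μs; sum = 107.608 μs.
Propagation delays (d/s per hop): 2400, 1.15 μs; sum = 2401.15 μs.
End-to-end = 2509 μs.

2509 μs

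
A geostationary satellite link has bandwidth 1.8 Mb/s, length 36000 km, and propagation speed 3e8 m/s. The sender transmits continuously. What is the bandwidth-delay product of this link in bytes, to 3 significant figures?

27000 bytes

Propagation delay = 36000000 / 300000000 = 0.12 s.
BDP = R × t_prop = 1800000 × 0.12 = 216000 bits.
In bytes: 216000/8 = 27000 bytes.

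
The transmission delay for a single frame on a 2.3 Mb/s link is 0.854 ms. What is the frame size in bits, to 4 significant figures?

1964 bits

L = R × t_tx = 2300000 b/s × 0.000854 s = 1964.2 bits.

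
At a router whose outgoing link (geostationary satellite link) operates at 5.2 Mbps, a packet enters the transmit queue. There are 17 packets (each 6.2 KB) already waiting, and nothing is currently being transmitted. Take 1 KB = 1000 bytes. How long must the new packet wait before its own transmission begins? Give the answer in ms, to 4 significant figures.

Each queued packet: L/R = 49600/5200000 = 9.53846 ms.
17 queued → 162.154 ms.
Queuing delay = 162.2 ms.

162.2 ms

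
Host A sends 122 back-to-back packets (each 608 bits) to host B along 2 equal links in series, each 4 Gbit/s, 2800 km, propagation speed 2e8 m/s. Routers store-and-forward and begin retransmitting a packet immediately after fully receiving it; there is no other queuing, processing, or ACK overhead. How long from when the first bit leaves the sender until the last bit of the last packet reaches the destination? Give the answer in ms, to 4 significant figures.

28.02 ms

Per-hop transmission t_tx = L/R = 608/4000000000 = 0.000152 ms.
Per-hop propagation t_prop = 2800000/200000000 = 14 ms.
Pipeline fill: first packet needs 2·t_tx to clear all hops; remaining 121 packets each add one t_tx.
Total = (2+122-1)·t_tx + 2·t_prop = 123·0.000152 + 2·14 = 28.02 ms.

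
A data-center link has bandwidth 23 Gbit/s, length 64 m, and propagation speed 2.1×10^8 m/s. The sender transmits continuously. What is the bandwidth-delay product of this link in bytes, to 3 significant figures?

876 bytes

Propagation delay = 64 / 210000000 = 3.04762e-07 s.
BDP = R × t_prop = 23000000000 × 3.04762e-07 = 7009.52 bits.
In bytes: 7009.52/8 = 876 bytes.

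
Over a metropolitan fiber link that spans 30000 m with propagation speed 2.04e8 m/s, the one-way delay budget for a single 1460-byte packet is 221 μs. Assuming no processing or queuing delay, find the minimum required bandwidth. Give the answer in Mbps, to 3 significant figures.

L = 11680 bits.
Propagation delay = 30000 / 204000000 = 147.059 μs.
Transmission budget = 221 − 147.059 = 73.9412 μs.
R ≥ L / t_tx = 11680 bits / 7.39412e-05 s = 158 Mbps.

158 Mbps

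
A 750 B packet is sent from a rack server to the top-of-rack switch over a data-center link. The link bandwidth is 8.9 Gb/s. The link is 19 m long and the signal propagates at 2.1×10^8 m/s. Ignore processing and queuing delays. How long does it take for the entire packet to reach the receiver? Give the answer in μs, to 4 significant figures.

L = 750 × 8 = 6000 bits.
Transmission delay = L/R = 6000 / 8900000000 = 0.674157 μs.
Propagation delay = d/s = 19 m / 210000000 m/s = 0.0904762 μs.
Total = 0.7646 μs.

0.7646 μs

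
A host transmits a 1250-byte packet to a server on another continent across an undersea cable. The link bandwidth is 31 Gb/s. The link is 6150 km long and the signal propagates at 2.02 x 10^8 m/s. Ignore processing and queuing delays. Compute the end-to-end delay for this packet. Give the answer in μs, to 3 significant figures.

30400 μs

L = 1250 × 8 = 10000 bits.
Transmission delay = L/R = 10000 / 31000000000 = 0.322581 μs.
Propagation delay = d/s = 6150000 m / 202000000 m/s = 30445.5 μs.
Total = 30400 μs.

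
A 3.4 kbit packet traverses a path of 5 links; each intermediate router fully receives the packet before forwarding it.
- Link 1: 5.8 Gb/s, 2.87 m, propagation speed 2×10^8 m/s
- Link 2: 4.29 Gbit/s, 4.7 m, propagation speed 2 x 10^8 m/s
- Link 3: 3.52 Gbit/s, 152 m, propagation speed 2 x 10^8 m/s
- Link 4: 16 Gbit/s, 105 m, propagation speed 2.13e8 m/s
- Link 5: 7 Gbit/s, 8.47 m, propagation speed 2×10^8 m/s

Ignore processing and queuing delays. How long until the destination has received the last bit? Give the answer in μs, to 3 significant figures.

4.38 μs

L = 3400 bits.
Transmission delays (L/R per hop): 0.586207, 0.792541, 0.965909, 0.2125, 0.485714 μs; sum = 3.04287 μs.
Propagation delays (d/s per hop): 0.01435, 0.0235, 0.76, 0.492958, 0.04235 μs; sum = 1.33316 μs.
End-to-end = 4.38 μs.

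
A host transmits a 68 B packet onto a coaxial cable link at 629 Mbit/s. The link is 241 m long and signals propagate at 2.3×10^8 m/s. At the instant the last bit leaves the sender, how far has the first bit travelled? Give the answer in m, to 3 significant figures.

t_tx = L/R = 544/629000000 = 8.64865e-07 s.
Distance = s × t_tx = 2.3e+08 × 8.64865e-07 = 199 m.

199 m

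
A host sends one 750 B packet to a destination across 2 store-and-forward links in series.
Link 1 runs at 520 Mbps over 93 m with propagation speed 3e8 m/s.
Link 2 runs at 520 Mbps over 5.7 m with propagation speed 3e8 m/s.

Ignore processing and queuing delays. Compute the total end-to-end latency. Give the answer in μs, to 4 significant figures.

23.41 μs

L = 750 × 8 = 6000 bits.
Transmission delay per hop = L/R = 6000/520000000 = 11.5385 μs; 2 hops → 23.0769 μs.
Propagation delays (d/s per hop): 0.31, 0.019 μs; sum = 0.329 μs.
End-to-end = 23.41 μs.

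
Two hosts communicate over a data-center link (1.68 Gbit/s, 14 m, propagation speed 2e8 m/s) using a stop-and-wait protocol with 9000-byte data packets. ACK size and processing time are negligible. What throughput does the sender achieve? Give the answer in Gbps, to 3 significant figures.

1.67 Gbps

t_tx = L/R = 72000/1680000000 = 4.28571e-05 s.
t_prop = 14/200000000 = 7e-08 s; RTT = 1.4e-07 s.
Cycle = t_tx + RTT = 4.29971e-05 s.
Throughput = L / cycle = 72000 / 4.29971e-05 = 1.67 Gbps.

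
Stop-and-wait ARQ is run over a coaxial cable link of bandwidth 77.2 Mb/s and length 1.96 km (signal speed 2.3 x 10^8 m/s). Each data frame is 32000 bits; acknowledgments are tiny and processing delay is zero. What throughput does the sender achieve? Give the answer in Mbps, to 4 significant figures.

t_tx = L/R = 32000/77200000 = 0.000414508 s.
t_prop = 1960/2.3e+08 = 8.52174e-06 s; RTT = 1.70435e-05 s.
Cycle = t_tx + RTT = 0.000431551 s.
Throughput = L / cycle = 32000 / 0.000431551 = 74.15 Mbps.

74.15 Mbps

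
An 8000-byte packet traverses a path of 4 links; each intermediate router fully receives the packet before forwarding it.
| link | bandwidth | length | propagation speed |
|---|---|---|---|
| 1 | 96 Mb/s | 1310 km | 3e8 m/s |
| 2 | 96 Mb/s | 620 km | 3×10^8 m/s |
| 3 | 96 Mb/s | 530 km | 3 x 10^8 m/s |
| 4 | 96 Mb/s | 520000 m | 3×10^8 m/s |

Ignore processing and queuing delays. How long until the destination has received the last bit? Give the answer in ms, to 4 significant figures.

L = 8000 × 8 = 64000 bits.
Transmission delay per hop = L/R = 64000/96000000 = 0.666667 ms; 4 hops → 2.66667 ms.
Propagation delays (d/s per hop): 4.36667, 2.06667, 1.76667, 1.73333 ms; sum = 9.93333 ms.
End-to-end = 12.60 ms.

12.60 ms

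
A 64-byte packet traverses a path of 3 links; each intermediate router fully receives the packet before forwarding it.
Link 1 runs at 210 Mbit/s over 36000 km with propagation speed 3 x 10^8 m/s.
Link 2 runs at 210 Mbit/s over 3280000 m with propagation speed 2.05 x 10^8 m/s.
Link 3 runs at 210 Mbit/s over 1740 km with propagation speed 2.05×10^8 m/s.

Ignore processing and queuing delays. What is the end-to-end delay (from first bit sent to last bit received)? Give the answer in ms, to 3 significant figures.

L = 64 × 8 = 512 bits.
Transmission delay per hop = L/R = 512/210000000 = 0.0024381 ms; 3 hops → 0.00731429 ms.
Propagation delays (d/s per hop): 120, 16, 8.4878 ms; sum = 144.488 ms.
End-to-end = 144 ms.

144 ms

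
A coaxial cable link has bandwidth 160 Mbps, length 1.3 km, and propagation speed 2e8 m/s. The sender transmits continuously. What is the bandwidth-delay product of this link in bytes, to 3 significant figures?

Propagation delay = 1300 / 200000000 = 6.5e-06 s.
BDP = R × t_prop = 160000000 × 6.5e-06 = 1040 bits.
In bytes: 1040/8 = 130 bytes.

130 bytes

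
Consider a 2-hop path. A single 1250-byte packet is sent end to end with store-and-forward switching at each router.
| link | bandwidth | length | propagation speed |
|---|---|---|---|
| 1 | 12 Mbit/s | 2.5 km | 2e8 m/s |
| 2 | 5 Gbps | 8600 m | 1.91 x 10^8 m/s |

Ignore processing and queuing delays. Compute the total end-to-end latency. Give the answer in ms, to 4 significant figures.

0.8929 ms

L = 1250 × 8 = 10000 bits.
Transmission delays (L/R per hop): 0.833333, 0.002 ms; sum = 0.835333 ms.
Propagation delays (d/s per hop): 0.0125, 0.0450262 ms; sum = 0.0575262 ms.
End-to-end = 0.8929 ms.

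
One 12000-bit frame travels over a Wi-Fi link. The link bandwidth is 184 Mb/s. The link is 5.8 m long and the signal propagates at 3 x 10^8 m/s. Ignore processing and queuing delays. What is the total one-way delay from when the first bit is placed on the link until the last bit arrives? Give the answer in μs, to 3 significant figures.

Transmission delay = L/R = 12000 / 184000000 = 65.2174 μs.
Propagation delay = d/s = 5.8 m / 300000000 m/s = 0.0193333 μs.
Total = 65.2 μs.

65.2 μs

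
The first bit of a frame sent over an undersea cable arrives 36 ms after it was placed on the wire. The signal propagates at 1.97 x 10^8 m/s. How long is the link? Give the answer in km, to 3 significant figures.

7090 km

d = s × t_prop = 197000000 × 0.036 = 7090 km.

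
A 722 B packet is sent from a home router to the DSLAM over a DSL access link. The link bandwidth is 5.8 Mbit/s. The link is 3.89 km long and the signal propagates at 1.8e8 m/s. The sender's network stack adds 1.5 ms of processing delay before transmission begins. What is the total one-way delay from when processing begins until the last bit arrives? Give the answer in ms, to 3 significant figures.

L = 722 × 8 = 5776 bits.
Transmission delay = L/R = 5776 / 5800000 = 0.995862 ms.
Propagation delay = d/s = 3890 m / 180000000 m/s = 0.0216111 ms.
Plus processing delay 1.5 ms = 1.5 ms.
Total = 2.52 ms.

2.52 ms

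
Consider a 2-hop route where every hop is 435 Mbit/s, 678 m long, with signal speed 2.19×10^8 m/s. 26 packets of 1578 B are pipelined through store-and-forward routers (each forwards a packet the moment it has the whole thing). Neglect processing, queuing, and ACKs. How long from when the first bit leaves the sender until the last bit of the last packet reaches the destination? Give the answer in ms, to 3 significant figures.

0.790 ms

Per-hop transmission t_tx = L/R = 12624/435000000 = 0.0290207 ms.
Per-hop propagation t_prop = 678/219000000 = 0.00309589 ms.
Pipeline fill: first packet needs 2·t_tx to clear all hops; remaining 25 packets each add one t_tx.
Total = (2+26-1)·t_tx + 2·t_prop = 27·0.0290207 + 2·0.00309589 = 0.790 ms.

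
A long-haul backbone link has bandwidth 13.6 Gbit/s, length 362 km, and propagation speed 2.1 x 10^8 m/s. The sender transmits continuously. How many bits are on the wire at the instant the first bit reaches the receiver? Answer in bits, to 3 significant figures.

Propagation delay = 362000 / 210000000 = 0.00172381 s.
BDP = R × t_prop = 13600000000 × 0.00172381 = 23443800 bits.

23400000 bits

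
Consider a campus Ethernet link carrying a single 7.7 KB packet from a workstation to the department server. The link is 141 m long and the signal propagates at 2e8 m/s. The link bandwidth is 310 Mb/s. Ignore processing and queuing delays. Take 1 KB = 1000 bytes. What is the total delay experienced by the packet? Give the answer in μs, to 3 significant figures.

L = 61600 bits.
Transmission delay = L/R = 61600 / 310000000 = 198.71 μs.
Propagation delay = d/s = 141 m / 200000000 m/s = 0.705 μs.
Total = 199 μs.

199 μs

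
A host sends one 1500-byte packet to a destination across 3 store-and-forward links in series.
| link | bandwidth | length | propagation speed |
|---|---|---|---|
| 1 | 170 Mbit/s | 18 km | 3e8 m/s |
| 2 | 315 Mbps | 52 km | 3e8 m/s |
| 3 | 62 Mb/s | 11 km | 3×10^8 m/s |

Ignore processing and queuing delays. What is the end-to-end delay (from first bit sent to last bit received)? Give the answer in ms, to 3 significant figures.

L = 1500 × 8 = 12000 bits.
Transmission delays (L/R per hop): 0.0705882, 0.0380952, 0.193548 ms; sum = 0.302232 ms.
Propagation delays (d/s per hop): 0.06, 0.173333, 0.0366667 ms; sum = 0.27 ms.
End-to-end = 0.572 ms.

0.572 ms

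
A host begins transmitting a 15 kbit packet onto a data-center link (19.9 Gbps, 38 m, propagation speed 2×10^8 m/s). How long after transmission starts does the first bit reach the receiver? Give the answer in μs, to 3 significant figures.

0.190 μs

First bit experiences only propagation delay: d/s = 38/200000000 = 0.190 μs.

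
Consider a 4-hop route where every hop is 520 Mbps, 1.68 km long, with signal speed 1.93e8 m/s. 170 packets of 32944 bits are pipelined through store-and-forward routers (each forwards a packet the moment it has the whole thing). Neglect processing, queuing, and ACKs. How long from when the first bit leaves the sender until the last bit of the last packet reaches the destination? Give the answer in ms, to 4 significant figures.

11.00 ms

Per-hop transmission t_tx = L/R = 32944/520000000 = 0.0633538 ms.
Per-hop propagation t_prop = 1680/193000000 = 0.00870466 ms.
Pipeline fill: first packet needs 4·t_tx to clear all hops; remaining 169 packets each add one t_tx.
Total = (4+170-1)·t_tx + 4·t_prop = 173·0.0633538 + 4·0.00870466 = 11.00 ms.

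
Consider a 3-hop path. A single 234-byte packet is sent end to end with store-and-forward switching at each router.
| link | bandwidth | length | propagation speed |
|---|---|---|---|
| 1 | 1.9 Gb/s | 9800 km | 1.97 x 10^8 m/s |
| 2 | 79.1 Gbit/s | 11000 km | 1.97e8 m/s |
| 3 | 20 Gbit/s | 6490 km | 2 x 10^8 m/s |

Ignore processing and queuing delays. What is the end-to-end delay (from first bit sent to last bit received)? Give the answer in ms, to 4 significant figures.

138.0 ms

L = 234 × 8 = 1872 bits.
Transmission delays (L/R per hop): 0.000985263, 2.36662e-05, 9.36e-05 ms; sum = 0.00110253 ms.
Propagation delays (d/s per hop): 49.7462, 55.8376, 32.45 ms; sum = 138.034 ms.
End-to-end = 138.0 ms.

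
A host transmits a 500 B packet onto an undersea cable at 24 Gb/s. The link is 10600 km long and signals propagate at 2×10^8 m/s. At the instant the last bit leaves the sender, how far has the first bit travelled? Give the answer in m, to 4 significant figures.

33.33 m

t_tx = L/R = 4000/24000000000 = 1.66667e-07 s.
Distance = s × t_tx = 200000000 × 1.66667e-07 = 33.33 m.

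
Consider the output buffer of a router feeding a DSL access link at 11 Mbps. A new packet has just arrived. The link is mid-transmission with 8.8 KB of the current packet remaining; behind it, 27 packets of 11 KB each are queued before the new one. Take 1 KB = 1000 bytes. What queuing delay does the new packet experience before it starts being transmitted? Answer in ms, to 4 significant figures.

222.4 ms

Each queued packet: L/R = 88000/11000000 = 8 ms.
27 queued → 216 ms.
Plus remaining 70400 bits of current packet: 6.4 ms.
Queuing delay = 222.4 ms.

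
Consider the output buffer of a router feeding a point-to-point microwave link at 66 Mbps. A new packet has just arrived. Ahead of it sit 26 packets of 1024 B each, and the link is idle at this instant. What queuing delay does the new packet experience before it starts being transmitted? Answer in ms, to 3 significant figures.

Each queued packet: L/R = 8192/66000000 = 0.124121 ms.
26 queued → 3.22715 ms.
Queuing delay = 3.23 ms.

3.23 ms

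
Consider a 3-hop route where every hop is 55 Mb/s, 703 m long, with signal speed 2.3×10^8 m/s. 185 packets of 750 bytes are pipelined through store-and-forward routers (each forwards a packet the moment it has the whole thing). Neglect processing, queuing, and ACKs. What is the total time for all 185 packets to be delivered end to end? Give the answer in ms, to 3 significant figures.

20.4 ms

Per-hop transmission t_tx = L/R = 6000/55000000 = 0.109091 ms.
Per-hop propagation t_prop = 703/2.3e+08 = 0.00305652 ms.
Pipeline fill: first packet needs 3·t_tx to clear all hops; remaining 184 packets each add one t_tx.
Total = (3+185-1)·t_tx + 3·t_prop = 187·0.109091 + 3·0.00305652 = 20.4 ms.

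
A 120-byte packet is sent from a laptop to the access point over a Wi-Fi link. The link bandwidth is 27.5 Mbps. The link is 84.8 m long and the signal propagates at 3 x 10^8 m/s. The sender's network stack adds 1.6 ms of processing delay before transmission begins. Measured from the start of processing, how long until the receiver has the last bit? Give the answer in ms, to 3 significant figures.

1.64 ms

L = 120 × 8 = 960 bits.
Transmission delay = L/R = 960 / 27500000 = 0.0349091 ms.
Propagation delay = d/s = 84.8 m / 300000000 m/s = 0.000282667 ms.
Plus processing delay 1.6 ms = 1.6 ms.
Total = 1.64 ms.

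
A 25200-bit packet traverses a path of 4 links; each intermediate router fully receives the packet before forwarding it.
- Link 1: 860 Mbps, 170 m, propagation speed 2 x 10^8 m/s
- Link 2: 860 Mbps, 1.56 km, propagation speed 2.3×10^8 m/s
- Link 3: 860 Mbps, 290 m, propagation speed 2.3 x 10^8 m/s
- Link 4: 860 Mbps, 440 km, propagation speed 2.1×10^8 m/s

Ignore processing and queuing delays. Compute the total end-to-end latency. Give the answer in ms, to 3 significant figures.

Transmission delay per hop = L/R = 25200/860000000 = 0.0293023 ms; 4 hops → 0.117209 ms.
Propagation delays (d/s per hop): 0.00085, 0.00678261, 0.00126087, 2.09524 ms; sum = 2.10413 ms.
End-to-end = 2.22 ms.

2.22 ms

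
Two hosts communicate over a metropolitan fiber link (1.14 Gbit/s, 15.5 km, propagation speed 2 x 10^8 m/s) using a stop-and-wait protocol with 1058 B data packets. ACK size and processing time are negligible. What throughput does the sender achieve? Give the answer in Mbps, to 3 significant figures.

52.1 Mbps

t_tx = L/R = 8464/1140000000 = 7.42456e-06 s.
t_prop = 15500/200000000 = 7.75e-05 s; RTT = 0.000155 s.
Cycle = t_tx + RTT = 0.000162425 s.
Throughput = L / cycle = 8464 / 0.000162425 = 52.1 Mbps.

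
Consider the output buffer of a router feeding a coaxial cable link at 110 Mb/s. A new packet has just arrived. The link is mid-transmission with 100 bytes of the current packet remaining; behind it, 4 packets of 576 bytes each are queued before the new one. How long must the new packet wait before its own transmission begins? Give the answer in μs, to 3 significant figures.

175 μs

Each queued packet: L/R = 4608/110000000 = 41.8909 μs.
4 queued → 167.564 μs.
Plus remaining 800 bits of current packet: 7.27273 μs.
Queuing delay = 175 μs.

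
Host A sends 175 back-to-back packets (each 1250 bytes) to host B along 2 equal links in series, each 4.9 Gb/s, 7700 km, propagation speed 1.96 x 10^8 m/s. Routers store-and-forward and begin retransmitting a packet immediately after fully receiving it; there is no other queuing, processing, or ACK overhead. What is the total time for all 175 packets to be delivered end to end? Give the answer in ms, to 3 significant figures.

Per-hop transmission t_tx = L/R = 10000/4900000000 = 0.00204082 ms.
Per-hop propagation t_prop = 7700000/196000000 = 39.2857 ms.
Pipeline fill: first packet needs 2·t_tx to clear all hops; remaining 174 packets each add one t_tx.
Total = (2+175-1)·t_tx + 2·t_prop = 176·0.00204082 + 2·39.2857 = 78.9 ms.

78.9 ms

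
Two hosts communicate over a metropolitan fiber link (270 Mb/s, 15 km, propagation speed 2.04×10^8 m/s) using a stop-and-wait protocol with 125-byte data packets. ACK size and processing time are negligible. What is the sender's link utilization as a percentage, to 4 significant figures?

t_tx = L/R = 1000/270000000 = 3.7037e-06 s.
t_prop = 15000/204000000 = 7.35294e-05 s; RTT = 0.000147059 s.
Cycle = t_tx + RTT = 0.000150763 s.
Utilization = t_tx / cycle = 3.7037e-06/0.000150763 = 2.457 %.

2.457 %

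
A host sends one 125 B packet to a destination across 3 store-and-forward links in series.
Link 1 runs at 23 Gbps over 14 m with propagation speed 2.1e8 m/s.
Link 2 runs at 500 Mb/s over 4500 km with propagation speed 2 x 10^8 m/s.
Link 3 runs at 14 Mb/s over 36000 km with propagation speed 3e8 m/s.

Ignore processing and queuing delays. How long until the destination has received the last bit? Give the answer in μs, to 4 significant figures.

L = 125 × 8 = 1000 bits.
Transmission delays (L/R per hop): 0.0434783, 2, 71.4286 μs; sum = 73.472 μs.
Propagation delays (d/s per hop): 0.0666667, 22500, 120000 μs; sum = 142500 μs.
End-to-end = 142600 μs.

142600 μs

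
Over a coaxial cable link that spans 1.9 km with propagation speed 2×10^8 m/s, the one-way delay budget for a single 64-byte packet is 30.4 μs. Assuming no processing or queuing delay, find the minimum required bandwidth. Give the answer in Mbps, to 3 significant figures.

24.5 Mbps

L = 512 bits.
Propagation delay = 1900 / 200000000 = 9.5 μs.
Transmission budget = 30.4 − 9.5 = 20.9 μs.
R ≥ L / t_tx = 512 bits / 2.09e-05 s = 24.5 Mbps.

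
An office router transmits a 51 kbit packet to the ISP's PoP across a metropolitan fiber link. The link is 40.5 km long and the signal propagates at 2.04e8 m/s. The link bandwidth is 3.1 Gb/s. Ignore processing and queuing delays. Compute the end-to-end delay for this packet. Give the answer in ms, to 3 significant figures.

0.215 ms

L = 51000 bits.
Transmission delay = L/R = 51000 / 3100000000 = 0.0164516 ms.
Propagation delay = d/s = 40500 m / 204000000 m/s = 0.198529 ms.
Total = 0.215 ms.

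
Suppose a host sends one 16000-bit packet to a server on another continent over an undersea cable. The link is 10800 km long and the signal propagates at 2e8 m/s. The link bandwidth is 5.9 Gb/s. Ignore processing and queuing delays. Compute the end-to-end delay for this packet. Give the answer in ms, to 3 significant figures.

Transmission delay = L/R = 16000 / 5900000000 = 0.00271186 ms.
Propagation delay = d/s = 10800000 m / 200000000 m/s = 54 ms.
Total = 54.0 ms.

54.0 ms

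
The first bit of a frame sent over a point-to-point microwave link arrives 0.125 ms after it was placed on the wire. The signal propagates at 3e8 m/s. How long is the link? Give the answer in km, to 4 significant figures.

37.50 km

d = s × t_prop = 300000000 × 0.000125 = 37.50 km.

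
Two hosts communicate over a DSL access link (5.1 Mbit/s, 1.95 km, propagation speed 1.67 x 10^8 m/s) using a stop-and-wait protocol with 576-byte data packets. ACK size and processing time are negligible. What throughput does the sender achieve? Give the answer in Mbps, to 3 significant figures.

4.97 Mbps

t_tx = L/R = 4608/5100000 = 0.000903529 s.
t_prop = 1950/167000000 = 1.16766e-05 s; RTT = 2.33533e-05 s.
Cycle = t_tx + RTT = 0.000926883 s.
Throughput = L / cycle = 4608 / 0.000926883 = 4.97 Mbps.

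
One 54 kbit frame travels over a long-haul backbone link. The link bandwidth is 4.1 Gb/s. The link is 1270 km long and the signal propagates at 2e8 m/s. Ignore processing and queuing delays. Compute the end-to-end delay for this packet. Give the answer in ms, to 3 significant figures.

L = 54000 bits.
Transmission delay = L/R = 54000 / 4.1e+09 = 0.0131707 ms.
Propagation delay = d/s = 1270000 m / 200000000 m/s = 6.35 ms.
Total = 6.36 ms.

6.36 ms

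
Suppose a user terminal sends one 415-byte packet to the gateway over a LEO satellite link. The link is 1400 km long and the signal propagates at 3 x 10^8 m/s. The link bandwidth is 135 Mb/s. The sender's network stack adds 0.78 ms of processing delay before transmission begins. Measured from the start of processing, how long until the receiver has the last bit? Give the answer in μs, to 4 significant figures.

5471 μs

L = 415 × 8 = 3320 bits.
Transmission delay = L/R = 3320 / 135000000 = 24.5926 μs.
Propagation delay = d/s = 1400000 m / 300000000 m/s = 4666.67 μs.
Plus processing delay 0.78 ms = 780 μs.
Total = 5471 μs.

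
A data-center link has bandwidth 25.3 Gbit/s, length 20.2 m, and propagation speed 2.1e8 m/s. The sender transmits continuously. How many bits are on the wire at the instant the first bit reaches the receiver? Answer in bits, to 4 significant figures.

2434 bits

Propagation delay = 20.2 / 210000000 = 9.61905e-08 s.
BDP = R × t_prop = 25300000000 × 9.61905e-08 = 2433.62 bits.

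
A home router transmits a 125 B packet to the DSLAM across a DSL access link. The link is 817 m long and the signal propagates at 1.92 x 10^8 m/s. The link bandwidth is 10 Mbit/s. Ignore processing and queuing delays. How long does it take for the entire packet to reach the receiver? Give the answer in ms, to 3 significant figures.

L = 125 × 8 = 1000 bits.
Transmission delay = L/R = 1000 / 10000000 = 0.1 ms.
Propagation delay = d/s = 817 m / 192000000 m/s = 0.00425521 ms.
Total = 0.104 ms.

0.104 ms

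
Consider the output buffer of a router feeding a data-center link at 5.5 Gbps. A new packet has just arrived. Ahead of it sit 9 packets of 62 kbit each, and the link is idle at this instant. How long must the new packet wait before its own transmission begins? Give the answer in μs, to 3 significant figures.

Each queued packet: L/R = 62000/5500000000 = 11.2727 μs.
9 queued → 101.455 μs.
Queuing delay = 101 μs.

101 μs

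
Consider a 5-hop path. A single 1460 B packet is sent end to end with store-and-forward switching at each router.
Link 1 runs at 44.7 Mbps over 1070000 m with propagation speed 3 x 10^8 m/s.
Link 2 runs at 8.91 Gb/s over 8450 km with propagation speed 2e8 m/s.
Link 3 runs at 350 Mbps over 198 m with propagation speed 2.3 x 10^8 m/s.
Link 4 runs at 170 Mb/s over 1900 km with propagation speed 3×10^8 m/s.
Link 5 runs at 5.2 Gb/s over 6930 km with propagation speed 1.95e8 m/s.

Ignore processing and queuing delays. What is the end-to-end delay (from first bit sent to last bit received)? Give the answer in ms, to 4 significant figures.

L = 1460 × 8 = 11680 bits.
Transmission delays (L/R per hop): 0.261298, 0.00131089, 0.0333714, 0.0687059, 0.00224615 ms; sum = 0.366932 ms.
Propagation delays (d/s per hop): 3.56667, 42.25, 0.00086087, 6.33333, 35.5385 ms; sum = 87.6893 ms.
End-to-end = 88.06 ms.

88.06 ms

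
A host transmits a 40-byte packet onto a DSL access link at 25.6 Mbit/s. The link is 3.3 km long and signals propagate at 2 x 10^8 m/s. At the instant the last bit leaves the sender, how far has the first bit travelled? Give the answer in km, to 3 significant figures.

2.50 km

t_tx = L/R = 320/25600000 = 1.25e-05 s.
Distance = s × t_tx = 200000000 × 1.25e-05 = 2.50 km.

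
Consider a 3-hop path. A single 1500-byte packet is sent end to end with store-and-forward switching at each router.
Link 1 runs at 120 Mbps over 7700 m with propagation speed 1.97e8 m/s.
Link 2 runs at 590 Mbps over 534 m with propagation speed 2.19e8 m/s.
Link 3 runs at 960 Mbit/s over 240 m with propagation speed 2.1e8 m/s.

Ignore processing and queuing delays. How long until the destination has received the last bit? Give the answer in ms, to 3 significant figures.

L = 1500 × 8 = 12000 bits.
Transmission delays (L/R per hop): 0.1, 0.020339, 0.0125 ms; sum = 0.132839 ms.
Propagation delays (d/s per hop): 0.0390863, 0.00243836, 0.00114286 ms; sum = 0.0426675 ms.
End-to-end = 0.176 ms.

0.176 ms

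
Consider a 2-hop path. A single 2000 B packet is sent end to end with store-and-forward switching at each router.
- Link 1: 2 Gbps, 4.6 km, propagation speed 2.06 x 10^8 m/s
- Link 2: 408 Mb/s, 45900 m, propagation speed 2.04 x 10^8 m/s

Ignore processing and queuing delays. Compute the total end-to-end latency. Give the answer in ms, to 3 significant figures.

L = 2000 × 8 = 16000 bits.
Transmission delays (L/R per hop): 0.008, 0.0392157 ms; sum = 0.0472157 ms.
Propagation delays (d/s per hop): 0.0223301, 0.225 ms; sum = 0.24733 ms.
End-to-end = 0.295 ms.

0.295 ms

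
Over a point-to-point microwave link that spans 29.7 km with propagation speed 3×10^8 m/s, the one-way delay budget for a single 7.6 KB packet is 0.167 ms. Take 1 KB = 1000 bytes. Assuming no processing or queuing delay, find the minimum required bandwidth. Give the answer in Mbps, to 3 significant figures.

L = 60800 bits.
Propagation delay = 29700 / 300000000 = 0.099 ms.
Transmission budget = 0.167 − 0.099 = 0.068 ms.
R ≥ L / t_tx = 60800 bits / 6.8e-05 s = 894 Mbps.

894 Mbps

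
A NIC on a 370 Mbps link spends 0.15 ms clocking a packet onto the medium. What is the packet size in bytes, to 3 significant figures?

L = R × t_tx = 370000000 b/s × 0.00015 s = 55500 bits.
In bytes: 55500 / 8 = 6940 bytes.

6940 bytes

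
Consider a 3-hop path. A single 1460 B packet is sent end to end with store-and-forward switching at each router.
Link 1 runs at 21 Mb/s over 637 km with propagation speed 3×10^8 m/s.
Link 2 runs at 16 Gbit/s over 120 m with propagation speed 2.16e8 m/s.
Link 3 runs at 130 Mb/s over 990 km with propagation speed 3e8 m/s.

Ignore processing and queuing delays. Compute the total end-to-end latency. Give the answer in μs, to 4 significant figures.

6071 μs

L = 1460 × 8 = 11680 bits.
Transmission delays (L/R per hop): 556.19, 0.73, 89.8462 μs; sum = 646.767 μs.
Propagation delays (d/s per hop): 2123.33, 0.555556, 3300 μs; sum = 5423.89 μs.
End-to-end = 6071 μs.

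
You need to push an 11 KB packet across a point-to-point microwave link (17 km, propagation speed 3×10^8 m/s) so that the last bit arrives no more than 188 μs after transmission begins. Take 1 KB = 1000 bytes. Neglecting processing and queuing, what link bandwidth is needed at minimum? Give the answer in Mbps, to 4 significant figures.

670.1 Mbps

L = 88000 bits.
Propagation delay = 17000 / 300000000 = 56.6667 μs.
Transmission budget = 188 − 56.6667 = 131.333 μs.
R ≥ L / t_tx = 88000 bits / 0.000131333 s = 670.1 Mbps.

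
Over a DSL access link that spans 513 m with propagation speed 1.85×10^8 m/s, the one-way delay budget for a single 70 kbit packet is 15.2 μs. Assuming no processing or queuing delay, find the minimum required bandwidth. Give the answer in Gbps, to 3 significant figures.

Propagation delay = 513 / 185000000 = 2.77297 μs.
Transmission budget = 15.2 − 2.77297 = 12.427 μs.
R ≥ L / t_tx = 70000 bits / 1.2427e-05 s = 5.63 Gbps.

5.63 Gbps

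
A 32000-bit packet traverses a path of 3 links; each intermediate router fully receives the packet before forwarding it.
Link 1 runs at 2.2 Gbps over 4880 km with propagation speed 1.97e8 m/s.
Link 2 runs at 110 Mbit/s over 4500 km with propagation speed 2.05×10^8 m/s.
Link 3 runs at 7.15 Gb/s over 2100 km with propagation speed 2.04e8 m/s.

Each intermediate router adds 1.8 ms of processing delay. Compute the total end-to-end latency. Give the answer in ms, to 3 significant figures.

Transmission delays (L/R per hop): 0.0145455, 0.290909, 0.00447552 ms; sum = 0.30993 ms.
Propagation delays (d/s per hop): 24.7716, 21.9512, 10.2941 ms; sum = 57.0169 ms.
Processing at 2 router(s): 2 × 1.8 ms = 3.6 ms.
End-to-end = 60.9 ms.

60.9 ms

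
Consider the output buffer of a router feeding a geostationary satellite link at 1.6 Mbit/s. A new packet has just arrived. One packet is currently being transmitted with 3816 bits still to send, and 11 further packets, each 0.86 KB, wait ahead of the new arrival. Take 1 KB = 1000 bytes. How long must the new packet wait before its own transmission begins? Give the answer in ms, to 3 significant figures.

Each queued packet: L/R = 6880/1600000 = 4.3 ms.
11 queued → 47.3 ms.
Plus remaining 3816 bits of current packet: 2.385 ms.
Queuing delay = 49.7 ms.

49.7 ms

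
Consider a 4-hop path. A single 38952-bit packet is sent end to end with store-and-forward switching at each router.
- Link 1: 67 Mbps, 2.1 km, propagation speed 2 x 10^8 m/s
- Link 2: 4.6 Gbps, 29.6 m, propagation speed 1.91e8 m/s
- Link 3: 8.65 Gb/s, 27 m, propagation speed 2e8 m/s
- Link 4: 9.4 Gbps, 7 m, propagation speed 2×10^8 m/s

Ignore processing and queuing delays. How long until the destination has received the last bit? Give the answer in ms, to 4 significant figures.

0.6093 ms

Transmission delays (L/R per hop): 0.581373, 0.00846783, 0.00450312, 0.00414383 ms; sum = 0.598488 ms.
Propagation delays (d/s per hop): 0.0105, 0.000154974, 0.000135, 3.5e-05 ms; sum = 0.010825 ms.
End-to-end = 0.6093 ms.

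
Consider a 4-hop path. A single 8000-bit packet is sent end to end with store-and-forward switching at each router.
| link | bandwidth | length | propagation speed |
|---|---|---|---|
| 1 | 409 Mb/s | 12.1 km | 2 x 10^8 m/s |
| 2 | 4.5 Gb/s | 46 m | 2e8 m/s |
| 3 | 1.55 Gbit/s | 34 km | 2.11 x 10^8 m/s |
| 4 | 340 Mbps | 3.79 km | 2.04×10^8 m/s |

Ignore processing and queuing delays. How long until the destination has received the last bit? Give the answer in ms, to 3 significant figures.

Transmission delays (L/R per hop): 0.0195599, 0.00177778, 0.00516129, 0.0235294 ms; sum = 0.0500284 ms.
Propagation delays (d/s per hop): 0.0605, 0.00023, 0.161137, 0.0185784 ms; sum = 0.240446 ms.
End-to-end = 0.290 ms.

0.290 ms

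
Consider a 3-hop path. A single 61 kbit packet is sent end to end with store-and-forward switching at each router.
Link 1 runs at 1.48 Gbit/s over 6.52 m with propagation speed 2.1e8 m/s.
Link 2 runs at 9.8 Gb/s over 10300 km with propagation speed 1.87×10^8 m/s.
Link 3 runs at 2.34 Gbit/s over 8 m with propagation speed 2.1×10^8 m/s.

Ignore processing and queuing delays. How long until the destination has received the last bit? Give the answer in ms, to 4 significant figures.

55.15 ms

L = 61000 bits.
Transmission delays (L/R per hop): 0.0412162, 0.00622449, 0.0260684 ms; sum = 0.0735091 ms.
Propagation delays (d/s per hop): 3.10476e-05, 55.0802, 3.80952e-05 ms; sum = 55.0803 ms.
End-to-end = 55.15 ms.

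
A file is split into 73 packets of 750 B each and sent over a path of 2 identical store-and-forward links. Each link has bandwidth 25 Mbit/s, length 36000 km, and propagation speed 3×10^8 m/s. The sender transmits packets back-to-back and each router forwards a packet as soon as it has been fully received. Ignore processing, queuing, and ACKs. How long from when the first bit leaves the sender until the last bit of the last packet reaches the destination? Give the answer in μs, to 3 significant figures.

Per-hop transmission t_tx = L/R = 6000/25000000 = 240 μs.
Per-hop propagation t_prop = 36000000/300000000 = 120000 μs.
Pipeline fill: first packet needs 2·t_tx to clear all hops; remaining 72 packets each add one t_tx.
Total = (2+73-1)·t_tx + 2·t_prop = 74·240 + 2·120000 = 258000 μs.

258000 μs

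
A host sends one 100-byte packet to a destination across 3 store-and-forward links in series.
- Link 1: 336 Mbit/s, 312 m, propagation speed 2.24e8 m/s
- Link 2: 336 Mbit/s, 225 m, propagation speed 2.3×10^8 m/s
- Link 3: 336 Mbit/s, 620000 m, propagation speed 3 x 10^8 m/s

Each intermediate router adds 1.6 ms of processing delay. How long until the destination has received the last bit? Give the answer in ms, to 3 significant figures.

5.28 ms

L = 100 × 8 = 800 bits.
Transmission delay per hop = L/R = 800/336000000 = 0.00238095 ms; 3 hops → 0.00714286 ms.
Propagation delays (d/s per hop): 0.00139286, 0.000978261, 2.06667 ms; sum = 2.06904 ms.
Processing at 2 router(s): 2 × 1.6 ms = 3.2 ms.
End-to-end = 5.28 ms.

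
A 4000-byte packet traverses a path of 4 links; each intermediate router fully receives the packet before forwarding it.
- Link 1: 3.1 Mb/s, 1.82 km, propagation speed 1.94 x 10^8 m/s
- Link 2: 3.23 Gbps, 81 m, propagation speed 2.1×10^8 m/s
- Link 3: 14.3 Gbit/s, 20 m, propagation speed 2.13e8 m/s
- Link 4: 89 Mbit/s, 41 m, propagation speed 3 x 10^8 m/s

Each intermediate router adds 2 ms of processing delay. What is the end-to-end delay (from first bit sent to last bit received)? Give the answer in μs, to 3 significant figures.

16700 μs

L = 4000 × 8 = 32000 bits.
Transmission delays (L/R per hop): 10322.6, 9.90712, 2.23776, 359.551 μs; sum = 10694.3 μs.
Propagation delays (d/s per hop): 9.38144, 0.385714, 0.0938967, 0.136667 μs; sum = 9.99772 μs.
Processing at 3 router(s): 3 × 2 ms = 6000 μs.
End-to-end = 16700 μs.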